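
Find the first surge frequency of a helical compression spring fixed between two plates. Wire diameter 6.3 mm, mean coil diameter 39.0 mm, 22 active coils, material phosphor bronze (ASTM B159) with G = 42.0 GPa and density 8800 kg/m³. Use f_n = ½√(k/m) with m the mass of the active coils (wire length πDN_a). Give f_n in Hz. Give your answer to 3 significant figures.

46.3 Hz

k = Gd⁴/(8D³N_a) = (42.0×10³)(6.3⁴)/(8·39.0³·22) = 6.3373 N/mm = 6337.3 N/m
Wire length L = πDN_a = π·39.0·22 = 2695.5 mm
m = ρ·(πd²/4)·L = 8800 × 31.172×10⁻⁶ m² × 2.6955 m = 0.73942 kg
f_n = ½√(k/m) = 0.5·√(6337.3/0.73942) = 0.5·√(8570.7) = 46.289 Hz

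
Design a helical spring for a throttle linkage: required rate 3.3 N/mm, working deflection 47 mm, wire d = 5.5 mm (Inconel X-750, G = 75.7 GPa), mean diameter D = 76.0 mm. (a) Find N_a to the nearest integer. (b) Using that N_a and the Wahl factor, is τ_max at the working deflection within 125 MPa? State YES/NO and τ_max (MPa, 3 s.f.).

(a) 6 coils; (b) NO, τ_max = 198 MPa

N_a = Gd⁴/(8D³k) = (75.7×10³)(5.5⁴)/(8·76.0³·3.3) = 5.977 → N_a = 6
Actual rate k = Gd⁴/(8D³·6) = 3.2875 N/mm
Working load F = kδ = 3.2875·47 = 154.51 N
C = 76.0/5.5 = 13.8182; K_W = (4C−1)/(4C−4)+0.615/C = 1.1030
τ_max = K_W·8FD/(πd³) = 1.1030·179.73 = 198.25 MPa
τ_max > 125 MPa → exceeds allowable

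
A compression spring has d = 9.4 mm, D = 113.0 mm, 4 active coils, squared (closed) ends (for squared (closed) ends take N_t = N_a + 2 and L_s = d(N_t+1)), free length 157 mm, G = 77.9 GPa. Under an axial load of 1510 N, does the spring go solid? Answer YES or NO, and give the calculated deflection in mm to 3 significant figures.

k = Gd⁴/(8D³N_a) = (77.9×10³)(9.4⁴)/(8·113.0³·4) = 13.172 N/mm
N_t = 6; L_s = 9.4·7 = 65.8 mm; δ_solid = L₀ − L_s = 157 − 65.8 = 91.2 mm
δ = F/k = 1510/13.172 = 114.63 mm
δ ≥ δ_solid → spring goes solid

YES, δ = 115 mm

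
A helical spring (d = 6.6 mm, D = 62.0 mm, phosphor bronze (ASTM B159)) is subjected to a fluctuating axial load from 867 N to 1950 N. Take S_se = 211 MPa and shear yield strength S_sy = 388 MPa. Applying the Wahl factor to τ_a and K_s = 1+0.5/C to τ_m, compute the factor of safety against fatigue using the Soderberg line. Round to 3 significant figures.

0.268

C = D/d = 62.0/6.6 = 9.3939; K_W = (4C−1)/(4C−4)+0.615/C = 1.1548; K_s = 1+0.5/C = 1.0532
F_a = (F_max−F_min)/2 = 541.5 N; F_m = (F_max+F_min)/2 = 1408.5 N
τ_a = K_W·8F_aD/(πd³) = 1.1548 × 297.37 = 343.41 MPa
τ_m = K_s·8F_mD/(πd³) = 1.0532 × 773.49 = 814.66 MPa
Soderberg: 1/n_f = τ_a/S_se + τ_m/S_sy = 343.41/211 + 814.66/388 = 1.62753 + 2.09965 = 3.7272
n_f = 1/3.7272 = 0.2683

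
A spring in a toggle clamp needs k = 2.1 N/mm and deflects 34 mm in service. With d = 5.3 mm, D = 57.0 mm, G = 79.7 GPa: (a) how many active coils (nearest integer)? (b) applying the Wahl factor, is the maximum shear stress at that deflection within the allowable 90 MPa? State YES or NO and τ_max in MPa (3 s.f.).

(a) 20 coils; (b) YES, τ_max = 79.8 MPa

N_a = Gd⁴/(8D³k) = (79.7×10³)(5.3⁴)/(8·57.0³·2.1) = 20.21 → N_a = 20
Actual rate k = Gd⁴/(8D³·20) = 2.1224 N/mm
Working load F = kδ = 2.1224·34 = 72.16 N
C = 57.0/5.3 = 10.7547; K_W = (4C−1)/(4C−4)+0.615/C = 1.1341
τ_max = K_W·8FD/(πd³) = 1.1341·70.353 = 79.785 MPa
τ_max ≤ 90 MPa → acceptable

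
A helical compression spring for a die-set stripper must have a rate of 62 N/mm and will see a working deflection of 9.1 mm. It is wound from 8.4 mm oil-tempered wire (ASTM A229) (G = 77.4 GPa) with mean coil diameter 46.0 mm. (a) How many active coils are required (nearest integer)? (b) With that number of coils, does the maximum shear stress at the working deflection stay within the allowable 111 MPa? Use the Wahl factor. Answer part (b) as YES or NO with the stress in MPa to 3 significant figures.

N_a = Gd⁴/(8D³k) = (77.4×10³)(8.4⁴)/(8·46.0³·62) = 7.982 → N_a = 8
Actual rate k = Gd⁴/(8D³·8) = 61.859 N/mm
Working load F = kδ = 61.859·9.1 = 562.92 N
C = 46.0/8.4 = 5.4762; K_W = (4C−1)/(4C−4)+0.615/C = 1.2799
τ_max = K_W·8FD/(πd³) = 1.2799·111.25 = 142.39 MPa
τ_max > 111 MPa → exceeds allowable

(a) 8 coils; (b) NO, τ_max = 142 MPa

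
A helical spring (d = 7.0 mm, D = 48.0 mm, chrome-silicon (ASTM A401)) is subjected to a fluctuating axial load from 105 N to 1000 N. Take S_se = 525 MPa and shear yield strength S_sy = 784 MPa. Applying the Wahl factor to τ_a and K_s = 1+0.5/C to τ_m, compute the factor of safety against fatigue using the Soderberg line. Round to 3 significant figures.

C = D/d = 48.0/7.0 = 6.8571; K_W = (4C−1)/(4C−4)+0.615/C = 1.2177; K_s = 1+0.5/C = 1.0729
F_a = (F_max−F_min)/2 = 447.5 N; F_m = (F_max+F_min)/2 = 552.5 N
τ_a = K_W·8F_aD/(πd³) = 1.2177 × 159.47 = 194.19 MPa
τ_m = K_s·8F_mD/(πd³) = 1.0729 × 196.89 = 211.24 MPa
Soderberg: 1/n_f = τ_a/S_se + τ_m/S_sy = 194.19/525 + 211.24/784 = 0.36989 + 0.26944 = 0.63934
n_f = 1/0.63934 = 1.564

1.56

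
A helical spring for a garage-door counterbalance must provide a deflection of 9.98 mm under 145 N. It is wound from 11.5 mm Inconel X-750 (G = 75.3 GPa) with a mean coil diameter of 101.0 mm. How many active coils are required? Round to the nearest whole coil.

Required rate k = F/δ = 145/9.98 = 14.529 N/mm
N_a = Gd⁴/(8D³k) = (75.3×10³ × 11.5⁴)/(8 × 101.0³ × 14.529)
    = 1.317e+09 / 1.19754e+08 = 11 → 11 coils

11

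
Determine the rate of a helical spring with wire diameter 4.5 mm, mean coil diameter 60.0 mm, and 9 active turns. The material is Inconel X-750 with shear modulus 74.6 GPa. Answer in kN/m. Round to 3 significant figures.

1.97 kN/m

k = Gd⁴/(8D³N_a) = (74.6×10³ × 4.5⁴) / (8 × 60.0³ × 9)
  = 3.05907e+07 / 1.5552e+07 = 1.967 N/mm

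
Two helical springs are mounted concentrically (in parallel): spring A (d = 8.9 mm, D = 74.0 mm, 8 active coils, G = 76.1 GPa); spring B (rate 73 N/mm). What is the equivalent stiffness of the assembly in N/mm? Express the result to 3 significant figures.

k_A = Gd⁴/(8D³N_a) = (76.1×10³)(8.9⁴)/(8·74.0³·8) = 18.411 N/mm
Parallel: k_eq = 18.411 + 73 = 91.411 N/mm

91.4 N/mm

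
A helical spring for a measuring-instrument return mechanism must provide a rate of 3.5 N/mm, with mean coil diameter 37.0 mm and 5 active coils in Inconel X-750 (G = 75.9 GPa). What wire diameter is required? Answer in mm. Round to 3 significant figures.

d = (8D³N_a·k / G)^(1/4) = (8·37.0³·5·3.5 / (75.9×10³))^0.25
  = (93.431)^0.25 = 3.1090 mm

3.11 mm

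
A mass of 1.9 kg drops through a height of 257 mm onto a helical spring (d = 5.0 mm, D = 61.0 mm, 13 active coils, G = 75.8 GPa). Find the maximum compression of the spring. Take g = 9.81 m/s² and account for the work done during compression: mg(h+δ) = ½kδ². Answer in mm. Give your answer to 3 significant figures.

k = Gd⁴/(8D³N_a) = (75.8×10³)(5.0⁴)/(8·61.0³·13) = 2.0069 N/mm
W = mg = 1.9 × 9.81 = 18.639 N
½kδ² − Wδ − Wh = 0 → δ = (W + √(W² + 2kWh))/k
δ = (18.639 + √(347.41 + 19227))/2.0069 = (18.639 + 139.91)/2.0069 = 79.001 mm

79.0 mm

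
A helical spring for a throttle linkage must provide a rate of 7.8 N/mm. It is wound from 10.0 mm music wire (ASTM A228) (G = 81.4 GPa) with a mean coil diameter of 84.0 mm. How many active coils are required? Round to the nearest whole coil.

N_a = Gd⁴/(8D³k) = (81.4×10³ × 10.0⁴)/(8 × 84.0³ × 7.8)
    = 8.14e+08 / 3.69847e+07 = 22.01 → 22 coils

22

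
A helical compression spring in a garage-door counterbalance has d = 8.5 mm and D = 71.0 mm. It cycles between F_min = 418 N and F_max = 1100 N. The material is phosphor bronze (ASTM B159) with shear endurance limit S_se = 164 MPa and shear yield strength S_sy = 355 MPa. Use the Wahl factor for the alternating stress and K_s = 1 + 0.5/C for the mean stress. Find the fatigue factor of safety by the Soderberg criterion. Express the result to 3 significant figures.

0.721

C = D/d = 71.0/8.5 = 8.3529; K_W = (4C−1)/(4C−4)+0.615/C = 1.1756; K_s = 1+0.5/C = 1.0599
F_a = (F_max−F_min)/2 = 341 N; F_m = (F_max+F_min)/2 = 759 N
τ_a = K_W·8F_aD/(πd³) = 1.1756 × 100.39 = 118.02 MPa
τ_m = K_s·8F_mD/(πd³) = 1.0599 × 223.45 = 236.83 MPa
Soderberg: 1/n_f = τ_a/S_se + τ_m/S_sy = 118.02/164 + 236.83/355 = 0.71965 + 0.66712 = 1.3868
n_f = 1/1.3868 = 0.7211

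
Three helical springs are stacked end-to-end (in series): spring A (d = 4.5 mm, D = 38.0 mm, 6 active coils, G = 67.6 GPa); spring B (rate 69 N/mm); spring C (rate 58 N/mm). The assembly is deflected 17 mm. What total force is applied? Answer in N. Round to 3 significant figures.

134 N

k_A = Gd⁴/(8D³N_a) = (67.6×10³)(4.5⁴)/(8·38.0³·6) = 10.525 N/mm
Series: 1/k_eq = 1/10.525 + 1/69 + 1/58 = 0.12675; k_eq = 7.8896 N/mm
F = k_eq·δ = 7.8896·17 = 134.12 N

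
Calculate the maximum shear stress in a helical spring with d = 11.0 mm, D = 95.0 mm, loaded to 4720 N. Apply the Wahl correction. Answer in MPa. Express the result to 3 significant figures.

1000 MPa

Spring index C = D/d = 95.0/11.0 = 8.6364
K_W = (4C−1)/(4C−4) + 0.615/C = 33.545/30.545 + 0.0712 = 1.1694
τ₀ = 8FD/(πd³) = 8·4720·95.0/(π·11.0³) = 3.5872e+06/4181.5 = 857.88 MPa
τ_max = K·τ₀ = 1.1694 × 857.88 = 1003.2 MPa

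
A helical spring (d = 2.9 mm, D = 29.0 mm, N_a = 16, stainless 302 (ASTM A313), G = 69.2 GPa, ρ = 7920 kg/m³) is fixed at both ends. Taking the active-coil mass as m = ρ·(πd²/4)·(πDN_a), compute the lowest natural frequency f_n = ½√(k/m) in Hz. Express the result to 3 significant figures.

71.7 Hz

k = Gd⁴/(8D³N_a) = (69.2×10³)(2.9⁴)/(8·29.0³·16) = 1.5678 N/mm = 1567.8 N/m
Wire length L = πDN_a = π·29.0·16 = 1457.7 mm
m = ρ·(πd²/4)·L = 7920 × 6.6052×10⁻⁶ m² × 1.4577 m = 0.076257 kg
f_n = ½√(k/m) = 0.5·√(1567.8/0.076257) = 0.5·√(20560) = 71.693 Hz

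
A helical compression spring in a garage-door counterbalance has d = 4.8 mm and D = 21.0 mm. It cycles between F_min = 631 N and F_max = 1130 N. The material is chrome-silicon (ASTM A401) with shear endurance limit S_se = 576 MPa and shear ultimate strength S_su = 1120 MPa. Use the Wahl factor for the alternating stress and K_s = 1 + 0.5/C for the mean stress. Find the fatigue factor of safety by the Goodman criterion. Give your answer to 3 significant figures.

1.41

C = D/d = 21.0/4.8 = 4.3750; K_W = (4C−1)/(4C−4)+0.615/C = 1.3628; K_s = 1+0.5/C = 1.1143
F_a = (F_max−F_min)/2 = 249.5 N; F_m = (F_max+F_min)/2 = 880.5 N
τ_a = K_W·8F_aD/(πd³) = 1.3628 × 120.64 = 164.41 MPa
τ_m = K_s·8F_mD/(πd³) = 1.1143 × 425.76 = 474.42 MPa
Goodman: 1/n_f = τ_a/S_se + τ_m/S_su = 164.41/576 + 474.42/1120 = 0.28544 + 0.42359 = 0.70903
n_f = 1/0.70903 = 1.41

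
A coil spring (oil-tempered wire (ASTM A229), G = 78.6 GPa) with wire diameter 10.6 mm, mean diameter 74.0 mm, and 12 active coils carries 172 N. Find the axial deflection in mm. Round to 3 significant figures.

k = Gd⁴/(8D³N_a) = (78.6×10³)(10.6⁴)/(8·74.0³·12) = 25.508 N/mm
δ = F/k = 172 / 25.508 = 6.7429 mm

6.74 mm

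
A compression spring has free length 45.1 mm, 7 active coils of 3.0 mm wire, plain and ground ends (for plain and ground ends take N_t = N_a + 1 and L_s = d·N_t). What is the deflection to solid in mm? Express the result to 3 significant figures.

N_t = 8; L_s = 3.0·8 = 24 mm
δ_solid = L₀ − L_s = 45.1 − 24 = 21.1 mm

21.1 mm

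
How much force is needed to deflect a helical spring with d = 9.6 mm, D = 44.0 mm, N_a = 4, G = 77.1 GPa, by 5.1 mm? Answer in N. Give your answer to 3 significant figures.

k = Gd⁴/(8D³N_a) = (77.1×10³)(9.6⁴)/(8·44.0³·4) = 240.23 N/mm
F = k·δ = 240.23 × 5.1 = 1225.2 N

1230 N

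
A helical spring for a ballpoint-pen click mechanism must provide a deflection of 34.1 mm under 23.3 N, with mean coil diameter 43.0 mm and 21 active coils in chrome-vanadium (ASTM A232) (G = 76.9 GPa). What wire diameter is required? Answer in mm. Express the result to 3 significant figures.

Required rate k = F/δ = 23.3/34.1 = 0.68328 N/mm
d = (8D³N_a·k / G)^(1/4) = (8·43.0³·21·0.68328 / (76.9×10³))^0.25
  = (118.68)^0.25 = 3.3006 mm

3.30 mm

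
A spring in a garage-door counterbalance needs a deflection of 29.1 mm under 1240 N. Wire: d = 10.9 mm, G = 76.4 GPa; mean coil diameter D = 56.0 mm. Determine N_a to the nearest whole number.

18

Required rate k = F/δ = 1240/29.1 = 42.612 N/mm
N_a = Gd⁴/(8D³k) = (76.4×10³ × 10.9⁴)/(8 × 56.0³ × 42.612)
    = 1.07845e+09 / 5.98663e+07 = 18.01 → 18 coils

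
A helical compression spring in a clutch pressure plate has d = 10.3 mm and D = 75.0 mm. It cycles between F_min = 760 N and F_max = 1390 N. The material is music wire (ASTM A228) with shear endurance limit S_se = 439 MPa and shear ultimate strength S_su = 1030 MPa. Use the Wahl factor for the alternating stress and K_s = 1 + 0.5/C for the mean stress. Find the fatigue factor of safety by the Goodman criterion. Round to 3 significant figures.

2.89

C = D/d = 75.0/10.3 = 7.2816; K_W = (4C−1)/(4C−4)+0.615/C = 1.2039; K_s = 1+0.5/C = 1.0687
F_a = (F_max−F_min)/2 = 315 N; F_m = (F_max+F_min)/2 = 1075 N
τ_a = K_W·8F_aD/(πd³) = 1.2039 × 55.055 = 66.279 MPa
τ_m = K_s·8F_mD/(πd³) = 1.0687 × 187.89 = 200.79 MPa
Goodman: 1/n_f = τ_a/S_se + τ_m/S_su = 66.279/439 + 200.79/1030 = 0.15098 + 0.19494 = 0.34592
n_f = 1/0.34592 = 2.891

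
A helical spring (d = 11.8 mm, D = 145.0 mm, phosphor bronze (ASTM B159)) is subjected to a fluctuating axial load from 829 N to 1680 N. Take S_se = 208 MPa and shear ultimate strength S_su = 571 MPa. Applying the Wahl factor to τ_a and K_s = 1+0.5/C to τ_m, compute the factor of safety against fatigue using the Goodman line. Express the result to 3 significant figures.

C = D/d = 145.0/11.8 = 12.2881; K_W = (4C−1)/(4C−4)+0.615/C = 1.1165; K_s = 1+0.5/C = 1.0407
F_a = (F_max−F_min)/2 = 425.5 N; F_m = (F_max+F_min)/2 = 1254.5 N
τ_a = K_W·8F_aD/(πd³) = 1.1165 × 95.623 = 106.76 MPa
τ_m = K_s·8F_mD/(πd³) = 1.0407 × 281.92 = 293.4 MPa
Goodman: 1/n_f = τ_a/S_se + τ_m/S_su = 106.76/208 + 293.4/571 = 0.51328 + 0.51383 = 1.0271
n_f = 1/1.0271 = 0.9736

0.974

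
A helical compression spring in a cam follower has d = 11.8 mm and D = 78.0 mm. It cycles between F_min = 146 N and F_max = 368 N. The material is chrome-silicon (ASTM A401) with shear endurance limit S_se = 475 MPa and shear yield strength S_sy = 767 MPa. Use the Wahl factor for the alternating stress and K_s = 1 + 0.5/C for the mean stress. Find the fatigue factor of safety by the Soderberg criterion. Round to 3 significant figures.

C = D/d = 78.0/11.8 = 6.6102; K_W = (4C−1)/(4C−4)+0.615/C = 1.2267; K_s = 1+0.5/C = 1.0756
F_a = (F_max−F_min)/2 = 111 N; F_m = (F_max+F_min)/2 = 257 N
τ_a = K_W·8F_aD/(πd³) = 1.2267 × 13.419 = 16.461 MPa
τ_m = K_s·8F_mD/(πd³) = 1.0756 × 31.069 = 33.419 MPa
Soderberg: 1/n_f = τ_a/S_se + τ_m/S_sy = 16.461/475 + 33.419/767 = 0.03465 + 0.04357 = 0.078226
n_f = 1/0.078226 = 12.78

12.8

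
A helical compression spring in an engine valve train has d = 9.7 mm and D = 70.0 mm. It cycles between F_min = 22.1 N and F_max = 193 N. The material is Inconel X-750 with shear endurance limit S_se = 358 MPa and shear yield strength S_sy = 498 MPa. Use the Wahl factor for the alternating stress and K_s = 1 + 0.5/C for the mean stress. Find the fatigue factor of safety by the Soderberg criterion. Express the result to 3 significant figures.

9.87

C = D/d = 70.0/9.7 = 7.2165; K_W = (4C−1)/(4C−4)+0.615/C = 1.2059; K_s = 1+0.5/C = 1.0693
F_a = (F_max−F_min)/2 = 85.45 N; F_m = (F_max+F_min)/2 = 107.55 N
τ_a = K_W·8F_aD/(πd³) = 1.2059 × 16.689 = 20.125 MPa
τ_m = K_s·8F_mD/(πd³) = 1.0693 × 21.006 = 22.461 MPa
Soderberg: 1/n_f = τ_a/S_se + τ_m/S_sy = 20.125/358 + 22.461/498 = 0.05621 + 0.04510 = 0.10132
n_f = 1/0.10132 = 9.87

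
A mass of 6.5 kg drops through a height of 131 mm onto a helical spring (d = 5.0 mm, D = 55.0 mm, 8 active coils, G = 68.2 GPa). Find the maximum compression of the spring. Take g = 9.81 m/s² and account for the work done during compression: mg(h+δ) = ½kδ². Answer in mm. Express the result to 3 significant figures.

82.5 mm

k = Gd⁴/(8D³N_a) = (68.2×10³)(5.0⁴)/(8·55.0³·8) = 4.0031 N/mm
W = mg = 6.5 × 9.81 = 63.765 N
½kδ² − Wδ − Wh = 0 → δ = (W + √(W² + 2kWh))/k
δ = (63.765 + √(4066 + 66877.5))/4.0031 = (63.765 + 266.35)/4.0031 = 82.465 mm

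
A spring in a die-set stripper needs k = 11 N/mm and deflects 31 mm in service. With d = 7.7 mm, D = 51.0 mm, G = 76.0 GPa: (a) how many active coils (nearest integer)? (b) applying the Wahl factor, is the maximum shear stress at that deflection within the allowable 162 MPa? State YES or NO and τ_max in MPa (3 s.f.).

N_a = Gd⁴/(8D³k) = (76.0×10³)(7.7⁴)/(8·51.0³·11) = 22.89 → N_a = 23
Actual rate k = Gd⁴/(8D³·23) = 10.946 N/mm
Working load F = kδ = 10.946·31 = 339.32 N
C = 51.0/7.7 = 6.6234; K_W = (4C−1)/(4C−4)+0.615/C = 1.2262
τ_max = K_W·8FD/(πd³) = 1.2262·96.527 = 118.36 MPa
τ_max ≤ 162 MPa → acceptable

(a) 23 coils; (b) YES, τ_max = 118 MPa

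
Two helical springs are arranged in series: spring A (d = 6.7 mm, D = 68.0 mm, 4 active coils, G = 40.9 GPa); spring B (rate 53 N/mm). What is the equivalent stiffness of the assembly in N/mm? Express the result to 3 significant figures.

k_A = Gd⁴/(8D³N_a) = (40.9×10³)(6.7⁴)/(8·68.0³·4) = 8.1912 N/mm
Series: 1/k_eq = 1/8.1912 + 1/53 = 0.14095; k_eq = 7.0947 N/mm

7.09 N/mm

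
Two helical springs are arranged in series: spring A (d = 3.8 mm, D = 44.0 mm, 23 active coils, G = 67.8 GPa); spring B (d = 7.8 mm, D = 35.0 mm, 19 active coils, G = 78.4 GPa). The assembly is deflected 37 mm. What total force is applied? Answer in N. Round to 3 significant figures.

32.7 N

k_A = Gd⁴/(8D³N_a) = (67.8×10³)(3.8⁴)/(8·44.0³·23) = 0.90196 N/mm
k_B = Gd⁴/(8D³N_a) = (78.4×10³)(7.8⁴)/(8·35.0³·19) = 44.529 N/mm
Series: 1/k_eq = 1/0.90196 + 1/44.529 = 1.1312; k_eq = 0.88406 N/mm
F = k_eq·δ = 0.88406·37 = 32.71 N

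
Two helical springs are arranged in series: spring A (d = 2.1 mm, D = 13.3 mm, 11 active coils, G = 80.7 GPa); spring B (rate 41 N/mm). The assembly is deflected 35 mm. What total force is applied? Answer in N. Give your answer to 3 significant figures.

224 N

k_A = Gd⁴/(8D³N_a) = (80.7×10³)(2.1⁴)/(8·13.3³·11) = 7.5808 N/mm
Series: 1/k_eq = 1/7.5808 + 1/41 = 0.1563; k_eq = 6.3978 N/mm
F = k_eq·δ = 6.3978·35 = 223.92 N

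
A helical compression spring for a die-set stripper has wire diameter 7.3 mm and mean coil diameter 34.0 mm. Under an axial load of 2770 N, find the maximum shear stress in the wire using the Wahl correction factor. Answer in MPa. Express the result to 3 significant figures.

824 MPa

Spring index C = D/d = 34.0/7.3 = 4.6575
K_W = (4C−1)/(4C−4) + 0.615/C = 17.630/14.630 + 0.1320 = 1.3371
τ₀ = 8FD/(πd³) = 8·2770·34.0/(π·7.3³) = 753440/1222.1 = 616.5 MPa
τ_max = K·τ₀ = 1.3371 × 616.5 = 824.32 MPa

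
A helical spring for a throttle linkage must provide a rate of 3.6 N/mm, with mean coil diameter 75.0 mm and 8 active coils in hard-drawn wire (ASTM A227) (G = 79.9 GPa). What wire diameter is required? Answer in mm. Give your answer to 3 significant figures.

5.91 mm

d = (8D³N_a·k / G)^(1/4) = (8·75.0³·8·3.6 / (79.9×10³))^0.25
  = (1216.5)^0.25 = 5.9058 mm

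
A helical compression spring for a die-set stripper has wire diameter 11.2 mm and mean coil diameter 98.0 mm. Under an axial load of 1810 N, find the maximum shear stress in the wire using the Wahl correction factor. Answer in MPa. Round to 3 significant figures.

Spring index C = D/d = 98.0/11.2 = 8.7500
K_W = (4C−1)/(4C−4) + 0.615/C = 34.000/31.000 + 0.0703 = 1.1671
τ₀ = 8FD/(πd³) = 8·1810·98.0/(π·11.2³) = 1.41904e+06/4413.7 = 321.51 MPa
τ_max = K·τ₀ = 1.1671 × 321.51 = 375.22 MPa

375 MPa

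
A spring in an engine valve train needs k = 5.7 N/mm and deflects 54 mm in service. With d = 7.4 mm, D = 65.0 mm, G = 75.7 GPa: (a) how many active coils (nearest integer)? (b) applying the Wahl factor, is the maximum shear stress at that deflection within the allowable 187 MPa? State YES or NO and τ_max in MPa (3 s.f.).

N_a = Gd⁴/(8D³k) = (75.7×10³)(7.4⁴)/(8·65.0³·5.7) = 18.13 → N_a = 18
Actual rate k = Gd⁴/(8D³·18) = 5.7401 N/mm
Working load F = kδ = 5.7401·54 = 309.97 N
C = 65.0/7.4 = 8.7838; K_W = (4C−1)/(4C−4)+0.615/C = 1.1664
τ_max = K_W·8FD/(πd³) = 1.1664·126.61 = 147.68 MPa
τ_max ≤ 187 MPa → acceptable

(a) 18 coils; (b) YES, τ_max = 148 MPa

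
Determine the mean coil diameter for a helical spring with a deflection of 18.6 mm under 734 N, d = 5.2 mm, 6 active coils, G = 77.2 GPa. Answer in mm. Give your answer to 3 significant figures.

Required rate k = F/δ = 734/18.6 = 39.462 N/mm
D = (Gd⁴/(8N_a·k))^(1/3) = (77.2×10³·5.2⁴/(8·6·39.462))^(1/3)
  = (29799.3)^(1/3) = 31.0029 mm

31.0 mm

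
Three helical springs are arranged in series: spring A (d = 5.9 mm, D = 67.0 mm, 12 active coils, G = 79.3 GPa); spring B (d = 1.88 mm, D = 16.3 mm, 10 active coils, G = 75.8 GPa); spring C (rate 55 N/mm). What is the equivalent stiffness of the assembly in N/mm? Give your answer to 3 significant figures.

1.46 N/mm

k_A = Gd⁴/(8D³N_a) = (79.3×10³)(5.9⁴)/(8·67.0³·12) = 3.328 N/mm
k_B = Gd⁴/(8D³N_a) = (75.8×10³)(1.88⁴)/(8·16.3³·10) = 2.7331 N/mm
Series: 1/k_eq = 1/3.328 + 1/2.7331 + 1/55 = 0.68455; k_eq = 1.4608 N/mm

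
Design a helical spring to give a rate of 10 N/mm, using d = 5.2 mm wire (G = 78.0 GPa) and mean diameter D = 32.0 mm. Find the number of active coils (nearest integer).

N_a = Gd⁴/(8D³k) = (78.0×10³ × 5.2⁴)/(8 × 32.0³ × 10)
    = 5.70306e+07 / 2.62144e+06 = 21.76 → 22 coils

22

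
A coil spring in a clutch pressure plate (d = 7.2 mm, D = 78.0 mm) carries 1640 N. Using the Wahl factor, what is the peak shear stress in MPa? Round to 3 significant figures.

Spring index C = D/d = 78.0/7.2 = 10.8333
K_W = (4C−1)/(4C−4) + 0.615/C = 42.333/39.333 + 0.0568 = 1.1330
τ₀ = 8FD/(πd³) = 8·1640·78.0/(π·7.2³) = 1.02336e+06/1172.6 = 872.73 MPa
τ_max = K·τ₀ = 1.1330 × 872.73 = 988.84 MPa

989 MPa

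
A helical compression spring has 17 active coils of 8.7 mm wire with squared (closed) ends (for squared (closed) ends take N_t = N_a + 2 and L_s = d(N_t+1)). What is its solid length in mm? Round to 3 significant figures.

174 mm

squared (closed) ends: N_t = N_a + 2 = 17 + 2 = 19
L_s = d·(N_t+1) = 8.7 × 20 = 174 mm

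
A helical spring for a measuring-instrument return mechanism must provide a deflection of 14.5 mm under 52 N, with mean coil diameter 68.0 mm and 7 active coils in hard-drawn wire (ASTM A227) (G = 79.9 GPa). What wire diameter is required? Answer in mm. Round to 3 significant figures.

5.30 mm

Required rate k = F/δ = 52/14.5 = 3.5862 N/mm
d = (8D³N_a·k / G)^(1/4) = (8·68.0³·7·3.5862 / (79.9×10³))^0.25
  = (790.32)^0.25 = 5.3021 mm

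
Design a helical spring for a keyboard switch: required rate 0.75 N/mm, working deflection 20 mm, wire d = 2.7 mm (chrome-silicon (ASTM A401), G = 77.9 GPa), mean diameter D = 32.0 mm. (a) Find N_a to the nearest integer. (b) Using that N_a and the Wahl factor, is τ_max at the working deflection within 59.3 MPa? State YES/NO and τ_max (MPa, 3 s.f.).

N_a = Gd⁴/(8D³k) = (77.9×10³)(2.7⁴)/(8·32.0³·0.75) = 21.06 → N_a = 21
Actual rate k = Gd⁴/(8D³·21) = 0.75203 N/mm
Working load F = kδ = 0.75203·20 = 15.041 N
C = 32.0/2.7 = 11.8519; K_W = (4C−1)/(4C−4)+0.615/C = 1.1210
τ_max = K_W·8FD/(πd³) = 1.1210·62.268 = 69.802 MPa
τ_max > 59.3 MPa → exceeds allowable

(a) 21 coils; (b) NO, τ_max = 69.8 MPa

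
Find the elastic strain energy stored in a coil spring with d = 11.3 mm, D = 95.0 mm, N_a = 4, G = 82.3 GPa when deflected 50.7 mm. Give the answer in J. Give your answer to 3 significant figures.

k = Gd⁴/(8D³N_a) = (82.3×10³)(11.3⁴)/(8·95.0³·4) = 48.909 N/mm
U = ½kδ² = 0.5 × 48.909 × 50.7² = 62861 N·mm = 62.861 J

62.9 J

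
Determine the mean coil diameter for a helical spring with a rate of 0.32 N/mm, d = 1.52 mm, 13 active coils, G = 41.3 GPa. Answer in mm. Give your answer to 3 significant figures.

D = (Gd⁴/(8N_a·k))^(1/3) = (41.3×10³·1.52⁴/(8·13·0.32))^(1/3)
  = (6624.32)^(1/3) = 18.7808 mm

18.8 mm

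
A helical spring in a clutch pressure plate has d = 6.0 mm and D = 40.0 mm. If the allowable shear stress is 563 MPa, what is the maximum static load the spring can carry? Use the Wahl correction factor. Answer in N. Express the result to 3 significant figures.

C = D/d = 40.0/6.0 = 6.6667
K_W = (4C−1)/(4C−4) + 0.615/C = 25.667/22.667 + 0.0922 = 1.2246
τ_max = K·8FD/(πd³) → F_max = τ_allow·πd³/(8DK)
F_max = 563·π·6.0³/(8·40.0·1.2246) = 3.8204e+05/391.87 = 974.91 N

975 N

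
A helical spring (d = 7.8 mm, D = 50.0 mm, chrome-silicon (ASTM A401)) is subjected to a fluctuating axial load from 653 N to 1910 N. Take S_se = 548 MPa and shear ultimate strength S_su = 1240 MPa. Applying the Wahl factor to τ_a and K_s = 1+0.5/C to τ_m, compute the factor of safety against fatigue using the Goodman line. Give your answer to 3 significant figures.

1.47

C = D/d = 50.0/7.8 = 6.4103; K_W = (4C−1)/(4C−4)+0.615/C = 1.2346; K_s = 1+0.5/C = 1.0780
F_a = (F_max−F_min)/2 = 628.5 N; F_m = (F_max+F_min)/2 = 1281.5 N
τ_a = K_W·8F_aD/(πd³) = 1.2346 × 168.63 = 208.18 MPa
τ_m = K_s·8F_mD/(πd³) = 1.0780 × 343.83 = 370.65 MPa
Goodman: 1/n_f = τ_a/S_se + τ_m/S_su = 208.18/548 + 370.65/1240 = 0.37990 + 0.29891 = 0.67881
n_f = 1/0.67881 = 1.473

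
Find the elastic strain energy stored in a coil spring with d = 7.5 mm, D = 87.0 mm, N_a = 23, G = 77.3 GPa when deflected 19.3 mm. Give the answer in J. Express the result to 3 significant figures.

0.376 J

k = Gd⁴/(8D³N_a) = (77.3×10³)(7.5⁴)/(8·87.0³·23) = 2.0186 N/mm
U = ½kδ² = 0.5 × 2.0186 × 19.3² = 375.95 N·mm = 0.37595 J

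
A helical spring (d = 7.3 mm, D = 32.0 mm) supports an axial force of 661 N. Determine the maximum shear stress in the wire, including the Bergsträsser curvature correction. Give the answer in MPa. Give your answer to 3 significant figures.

Spring index C = D/d = 32.0/7.3 = 4.3836
K_B = (4C+2)/(4C−3) = 19.534/14.534 = 1.3440
τ₀ = 8FD/(πd³) = 8·661·32.0/(π·7.3³) = 169216/1222.1 = 138.46 MPa
τ_max = K·τ₀ = 1.3440 × 138.46 = 186.09 MPa

186 MPa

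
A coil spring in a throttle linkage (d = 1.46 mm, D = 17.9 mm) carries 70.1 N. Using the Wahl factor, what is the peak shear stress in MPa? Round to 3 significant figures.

Spring index C = D/d = 17.9/1.46 = 12.2603
K_W = (4C−1)/(4C−4) + 0.615/C = 48.041/45.041 + 0.0502 = 1.1168
τ₀ = 8FD/(πd³) = 8·70.1·17.9/(π·1.46³) = 10038.3/9.7771 = 1026.7 MPa
τ_max = K·τ₀ = 1.1168 × 1026.7 = 1146.6 MPa

1150 MPa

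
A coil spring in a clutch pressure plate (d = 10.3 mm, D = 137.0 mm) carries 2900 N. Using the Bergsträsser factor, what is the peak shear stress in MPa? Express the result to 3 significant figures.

Spring index C = D/d = 137.0/10.3 = 13.3010
K_B = (4C+2)/(4C−3) = 55.204/50.204 = 1.0996
τ₀ = 8FD/(πd³) = 8·2900·137.0/(π·10.3³) = 3.1784e+06/3432.9 = 925.86 MPa
τ_max = K·τ₀ = 1.0996 × 925.86 = 1018.1 MPa

1020 MPa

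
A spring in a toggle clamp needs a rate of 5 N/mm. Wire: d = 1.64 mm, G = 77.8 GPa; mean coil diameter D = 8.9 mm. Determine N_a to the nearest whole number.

N_a = Gd⁴/(8D³k) = (77.8×10³ × 1.64⁴)/(8 × 8.9³ × 5)
    = 562801 / 28198.8 = 19.96 → 20 coils

20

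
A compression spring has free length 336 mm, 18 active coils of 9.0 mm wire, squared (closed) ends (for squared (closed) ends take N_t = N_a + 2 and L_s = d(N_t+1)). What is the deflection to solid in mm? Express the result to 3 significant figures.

N_t = 20; L_s = 9.0·21 = 189 mm
δ_solid = L₀ − L_s = 336 − 189 = 147 mm

147 mm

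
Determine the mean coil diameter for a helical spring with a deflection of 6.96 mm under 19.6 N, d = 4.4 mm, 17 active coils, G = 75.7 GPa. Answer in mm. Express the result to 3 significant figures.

Required rate k = F/δ = 19.6/6.96 = 2.8161 N/mm
D = (Gd⁴/(8N_a·k))^(1/3) = (75.7×10³·4.4⁴/(8·17·2.8161))^(1/3)
  = (74083.4)^(1/3) = 41.9991 mm

42.0 mm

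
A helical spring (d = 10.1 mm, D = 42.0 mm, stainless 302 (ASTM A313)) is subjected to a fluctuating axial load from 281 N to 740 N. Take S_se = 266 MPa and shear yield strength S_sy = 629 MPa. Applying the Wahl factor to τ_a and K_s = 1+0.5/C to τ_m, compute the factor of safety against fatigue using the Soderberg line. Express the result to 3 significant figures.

C = D/d = 42.0/10.1 = 4.1584; K_W = (4C−1)/(4C−4)+0.615/C = 1.3854; K_s = 1+0.5/C = 1.1202
F_a = (F_max−F_min)/2 = 229.5 N; F_m = (F_max+F_min)/2 = 510.5 N
τ_a = K_W·8F_aD/(πd³) = 1.3854 × 23.824 = 33.004 MPa
τ_m = K_s·8F_mD/(πd³) = 1.1202 × 52.993 = 59.365 MPa
Soderberg: 1/n_f = τ_a/S_se + τ_m/S_sy = 33.004/266 + 59.365/629 = 0.12408 + 0.09438 = 0.21846
n_f = 1/0.21846 = 4.578

4.58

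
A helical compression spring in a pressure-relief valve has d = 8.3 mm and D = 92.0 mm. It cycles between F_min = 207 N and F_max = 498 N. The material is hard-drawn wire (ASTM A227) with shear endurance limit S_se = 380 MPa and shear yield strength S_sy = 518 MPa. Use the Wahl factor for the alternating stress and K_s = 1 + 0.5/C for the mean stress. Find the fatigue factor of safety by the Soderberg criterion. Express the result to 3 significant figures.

C = D/d = 92.0/8.3 = 11.0843; K_W = (4C−1)/(4C−4)+0.615/C = 1.1299; K_s = 1+0.5/C = 1.0451
F_a = (F_max−F_min)/2 = 145.5 N; F_m = (F_max+F_min)/2 = 352.5 N
τ_a = K_W·8F_aD/(πd³) = 1.1299 × 59.615 = 67.357 MPa
τ_m = K_s·8F_mD/(πd³) = 1.0451 × 144.43 = 150.94 MPa
Soderberg: 1/n_f = τ_a/S_se + τ_m/S_sy = 67.357/380 + 150.94/518 = 0.17725 + 0.29140 = 0.46865
n_f = 1/0.46865 = 2.134

2.13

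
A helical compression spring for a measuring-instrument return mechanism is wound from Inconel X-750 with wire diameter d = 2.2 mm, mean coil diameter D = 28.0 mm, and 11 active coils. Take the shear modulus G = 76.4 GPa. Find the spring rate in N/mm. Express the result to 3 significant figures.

k = Gd⁴/(8D³N_a) = (76.4×10³ × 2.2⁴) / (8 × 28.0³ × 11)
  = 1.78972e+06 / 1.93178e+06 = 0.92646 N/mm

0.926 N/mm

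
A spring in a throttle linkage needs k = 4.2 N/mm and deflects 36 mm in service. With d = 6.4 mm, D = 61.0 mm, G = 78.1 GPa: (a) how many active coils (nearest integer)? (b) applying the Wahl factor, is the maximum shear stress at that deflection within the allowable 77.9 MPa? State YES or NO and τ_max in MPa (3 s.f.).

N_a = Gd⁴/(8D³k) = (78.1×10³)(6.4⁴)/(8·61.0³·4.2) = 17.18 → N_a = 17
Actual rate k = Gd⁴/(8D³·17) = 4.2447 N/mm
Working load F = kδ = 4.2447·36 = 152.81 N
C = 61.0/6.4 = 9.5312; K_W = (4C−1)/(4C−4)+0.615/C = 1.1524
τ_max = K_W·8FD/(πd³) = 1.1524·90.547 = 104.35 MPa
τ_max > 77.9 MPa → exceeds allowable

(a) 17 coils; (b) NO, τ_max = 104 MPa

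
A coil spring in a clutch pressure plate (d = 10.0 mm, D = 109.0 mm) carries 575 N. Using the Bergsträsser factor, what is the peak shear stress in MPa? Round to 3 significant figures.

179 MPa

Spring index C = D/d = 109.0/10.0 = 10.9000
K_B = (4C+2)/(4C−3) = 45.600/40.600 = 1.1232
τ₀ = 8FD/(πd³) = 8·575·109.0/(π·10.0³) = 501400/3141.6 = 159.6 MPa
τ_max = K·τ₀ = 1.1232 × 159.6 = 179.26 MPa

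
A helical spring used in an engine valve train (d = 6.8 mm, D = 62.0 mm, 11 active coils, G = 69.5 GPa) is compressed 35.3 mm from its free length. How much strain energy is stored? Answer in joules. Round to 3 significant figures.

4.41 J

k = Gd⁴/(8D³N_a) = (69.5×10³)(6.8⁴)/(8·62.0³·11) = 7.0854 N/mm
U = ½kδ² = 0.5 × 7.0854 × 35.3² = 4414.5 N·mm = 4.4145 J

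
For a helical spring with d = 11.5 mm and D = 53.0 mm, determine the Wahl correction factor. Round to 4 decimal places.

C = D/d = 53.0/11.5 = 4.6087
K_W = (4C−1)/(4C−4) + 0.615/C = 17.435/14.435 + 0.1334 = 1.3413

1.3413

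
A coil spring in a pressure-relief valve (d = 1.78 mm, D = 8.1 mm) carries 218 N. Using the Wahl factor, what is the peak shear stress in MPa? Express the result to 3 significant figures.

1070 MPa

Spring index C = D/d = 8.1/1.78 = 4.5506
K_W = (4C−1)/(4C−4) + 0.615/C = 17.202/14.202 + 0.1351 = 1.3464
τ₀ = 8FD/(πd³) = 8·218·8.1/(π·1.78³) = 14126.4/17.718 = 797.3 MPa
τ_max = K·τ₀ = 1.3464 × 797.3 = 1073.5 MPa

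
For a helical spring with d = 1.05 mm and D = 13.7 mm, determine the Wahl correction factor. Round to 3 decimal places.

C = D/d = 13.7/1.05 = 13.0476
K_W = (4C−1)/(4C−4) + 0.615/C = 51.190/48.190 + 0.0471 = 1.1094

1.109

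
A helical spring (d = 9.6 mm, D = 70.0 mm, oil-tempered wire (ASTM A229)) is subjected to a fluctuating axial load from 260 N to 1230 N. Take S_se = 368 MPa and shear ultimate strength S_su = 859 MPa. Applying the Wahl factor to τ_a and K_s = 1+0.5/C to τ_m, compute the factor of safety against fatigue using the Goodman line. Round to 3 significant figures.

1.98

C = D/d = 70.0/9.6 = 7.2917; K_W = (4C−1)/(4C−4)+0.615/C = 1.2035; K_s = 1+0.5/C = 1.0686
F_a = (F_max−F_min)/2 = 485 N; F_m = (F_max+F_min)/2 = 745 N
τ_a = K_W·8F_aD/(πd³) = 1.2035 × 97.716 = 117.61 MPa
τ_m = K_s·8F_mD/(πd³) = 1.0686 × 150.1 = 160.39 MPa
Goodman: 1/n_f = τ_a/S_se + τ_m/S_su = 117.61/368 + 160.39/859 = 0.31958 + 0.18672 = 0.5063
n_f = 1/0.5063 = 1.975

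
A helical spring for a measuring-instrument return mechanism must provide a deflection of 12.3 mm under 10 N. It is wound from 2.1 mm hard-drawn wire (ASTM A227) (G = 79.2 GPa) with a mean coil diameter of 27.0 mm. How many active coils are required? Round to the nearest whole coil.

12

Required rate k = F/δ = 10/12.3 = 0.81301 N/mm
N_a = Gd⁴/(8D³k) = (79.2×10³ × 2.1⁴)/(8 × 27.0³ × 0.81301)
    = 1.54029e+06 / 128020 = 12.03 → 12 coils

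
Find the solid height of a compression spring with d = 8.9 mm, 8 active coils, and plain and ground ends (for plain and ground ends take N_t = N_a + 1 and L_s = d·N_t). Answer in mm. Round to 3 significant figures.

80.1 mm

plain and ground ends: N_t = N_a + 1 = 8 + 1 = 9
L_s = d·N_t = 8.9 × 9 = 80.1 mm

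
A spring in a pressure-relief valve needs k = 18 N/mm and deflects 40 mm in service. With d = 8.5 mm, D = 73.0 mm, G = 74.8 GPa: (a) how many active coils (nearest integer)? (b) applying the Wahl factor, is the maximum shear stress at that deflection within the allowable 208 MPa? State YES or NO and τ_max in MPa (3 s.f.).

(a) 7 coils; (b) NO, τ_max = 254 MPa

N_a = Gd⁴/(8D³k) = (74.8×10³)(8.5⁴)/(8·73.0³·18) = 6.97 → N_a = 7
Actual rate k = Gd⁴/(8D³·7) = 17.923 N/mm
Working load F = kδ = 17.923·40 = 716.94 N
C = 73.0/8.5 = 8.5882; K_W = (4C−1)/(4C−4)+0.615/C = 1.1704
τ_max = K_W·8FD/(πd³) = 1.1704·217.01 = 254 MPa
τ_max > 208 MPa → exceeds allowable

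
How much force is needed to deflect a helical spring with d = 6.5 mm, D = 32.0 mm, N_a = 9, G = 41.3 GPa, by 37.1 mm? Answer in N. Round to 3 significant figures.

k = Gd⁴/(8D³N_a) = (41.3×10³)(6.5⁴)/(8·32.0³·9) = 31.248 N/mm
F = k·δ = 31.248 × 37.1 = 1159.3 N

1160 N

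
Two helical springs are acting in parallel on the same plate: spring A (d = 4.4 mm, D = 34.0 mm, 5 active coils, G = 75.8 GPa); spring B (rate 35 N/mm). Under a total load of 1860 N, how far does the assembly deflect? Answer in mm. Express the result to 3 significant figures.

k_A = Gd⁴/(8D³N_a) = (75.8×10³)(4.4⁴)/(8·34.0³·5) = 18.071 N/mm
Parallel: k_eq = 18.071 + 35 = 53.071 N/mm
δ = F/k_eq = 1860/53.071 = 35.047 mm

35.0 mm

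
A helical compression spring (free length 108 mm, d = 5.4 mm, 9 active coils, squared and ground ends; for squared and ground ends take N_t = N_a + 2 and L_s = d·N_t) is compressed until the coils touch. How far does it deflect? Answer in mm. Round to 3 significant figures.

N_t = 11; L_s = 5.4·11 = 59.4 mm
δ_solid = L₀ − L_s = 108 − 59.4 = 48.6 mm

48.6 mm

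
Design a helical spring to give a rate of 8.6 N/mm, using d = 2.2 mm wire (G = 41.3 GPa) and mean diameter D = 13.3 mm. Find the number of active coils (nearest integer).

N_a = Gd⁴/(8D³k) = (41.3×10³ × 2.2⁴)/(8 × 13.3³ × 8.6)
    = 967477 / 161861 = 5.977 → 6 coils

6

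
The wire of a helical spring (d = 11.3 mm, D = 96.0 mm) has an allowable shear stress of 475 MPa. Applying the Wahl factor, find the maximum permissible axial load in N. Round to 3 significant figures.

C = D/d = 96.0/11.3 = 8.4956
K_W = (4C−1)/(4C−4) + 0.615/C = 32.982/29.982 + 0.0724 = 1.1724
τ_max = K·8FD/(πd³) → F_max = τ_allow·πd³/(8DK)
F_max = 475·π·11.3³/(8·96.0·1.1724) = 2.1532e+06/900.44 = 2391.2 N

2390 N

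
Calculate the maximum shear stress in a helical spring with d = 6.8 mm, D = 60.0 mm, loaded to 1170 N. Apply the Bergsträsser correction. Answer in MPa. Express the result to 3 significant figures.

657 MPa

Spring index C = D/d = 60.0/6.8 = 8.8235
K_B = (4C+2)/(4C−3) = 37.294/32.294 = 1.1548
τ₀ = 8FD/(πd³) = 8·1170·60.0/(π·6.8³) = 561600/987.82 = 568.53 MPa
τ_max = K·τ₀ = 1.1548 × 568.53 = 656.55 MPa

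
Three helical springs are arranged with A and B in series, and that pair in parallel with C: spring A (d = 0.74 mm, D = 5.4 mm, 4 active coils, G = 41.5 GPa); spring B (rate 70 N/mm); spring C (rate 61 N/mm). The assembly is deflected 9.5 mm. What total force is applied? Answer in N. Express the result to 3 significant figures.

602 N

k_A = Gd⁴/(8D³N_a) = (41.5×10³)(0.74⁴)/(8·5.4³·4) = 2.4697 N/mm
Springs A,B series: k_AB = 1/(1/2.4697+1/70) = 2.3855 N/mm; parallel with C: k_eq = 2.3855+61 = 63.386 N/mm
F = k_eq·δ = 63.386·9.5 = 602.16 N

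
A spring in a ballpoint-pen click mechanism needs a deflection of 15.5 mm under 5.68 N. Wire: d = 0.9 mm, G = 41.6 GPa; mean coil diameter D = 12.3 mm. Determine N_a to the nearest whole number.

Required rate k = F/δ = 5.68/15.5 = 0.36645 N/mm
N_a = Gd⁴/(8D³k) = (41.6×10³ × 0.9⁴)/(8 × 12.3³ × 0.36645)
    = 27293.8 / 5455.34 = 5.003 → 5 coils

5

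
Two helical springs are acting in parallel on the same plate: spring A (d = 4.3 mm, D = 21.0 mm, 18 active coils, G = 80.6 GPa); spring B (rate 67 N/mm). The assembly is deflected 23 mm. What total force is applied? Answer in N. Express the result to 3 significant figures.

k_A = Gd⁴/(8D³N_a) = (80.6×10³)(4.3⁴)/(8·21.0³·18) = 20.663 N/mm
Parallel: k_eq = 20.663 + 67 = 87.663 N/mm
F = k_eq·δ = 87.663·23 = 2016.2 N

2020 N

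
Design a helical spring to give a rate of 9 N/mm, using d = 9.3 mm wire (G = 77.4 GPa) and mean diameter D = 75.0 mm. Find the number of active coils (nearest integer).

N_a = Gd⁴/(8D³k) = (77.4×10³ × 9.3⁴)/(8 × 75.0³ × 9)
    = 5.78992e+08 / 3.0375e+07 = 19.06 → 19 coils

19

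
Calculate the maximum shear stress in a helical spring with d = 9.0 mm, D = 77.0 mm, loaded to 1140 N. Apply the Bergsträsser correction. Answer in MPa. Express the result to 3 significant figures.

356 MPa

Spring index C = D/d = 77.0/9.0 = 8.5556
K_B = (4C+2)/(4C−3) = 36.222/31.222 = 1.1601
τ₀ = 8FD/(πd³) = 8·1140·77.0/(π·9.0³) = 702240/2290.2 = 306.63 MPa
τ_max = K·τ₀ = 1.1601 × 306.63 = 355.73 MPa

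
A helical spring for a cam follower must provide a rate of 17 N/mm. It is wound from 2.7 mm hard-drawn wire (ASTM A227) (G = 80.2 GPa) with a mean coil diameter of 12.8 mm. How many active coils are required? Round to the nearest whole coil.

N_a = Gd⁴/(8D³k) = (80.2×10³ × 2.7⁴)/(8 × 12.8³ × 17)
    = 4.26216e+06 / 285213 = 14.94 → 15 coils

15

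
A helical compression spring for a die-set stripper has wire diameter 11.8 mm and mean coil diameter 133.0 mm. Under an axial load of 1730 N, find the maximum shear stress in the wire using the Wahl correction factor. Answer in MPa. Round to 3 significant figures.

Spring index C = D/d = 133.0/11.8 = 11.2712
K_W = (4C−1)/(4C−4) + 0.615/C = 44.085/41.085 + 0.0546 = 1.1276
τ₀ = 8FD/(πd³) = 8·1730·133.0/(π·11.8³) = 1.84072e+06/5161.7 = 356.61 MPa
τ_max = K·τ₀ = 1.1276 × 356.61 = 402.11 MPa

402 MPa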